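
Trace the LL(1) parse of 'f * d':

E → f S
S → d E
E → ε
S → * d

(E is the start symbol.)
Stack is shown with the top on the left.

Stack  Input    Action
----------------------
E $    f * d $  output E → f S
f S $  f * d $  match 'f'
S $    * d $    output S → * d
* d $  * d $    match '*'
d $    d $      match 'd'
$      $        accept

The string is accepted.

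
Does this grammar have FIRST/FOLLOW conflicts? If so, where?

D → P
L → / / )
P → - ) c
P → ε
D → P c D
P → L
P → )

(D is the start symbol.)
No FIRST/FOLLOW conflicts.

A FIRST/FOLLOW conflict occurs when a non-terminal N has a nullable alternative N → β (β ⇒* ε) and another alternative N → α with FIRST(α) ∩ FOLLOW(N) ≠ ∅: on such a lookahead the parser cannot decide between expanding α and letting N vanish via β.

Nullable non-terminals: D, P.
FIRST sets used below: FIRST(P) = { ')', '-', '/', ε }, FIRST(L) = { '/' }

D: nullable alternative(s) D → P; FOLLOW(D) = { $ }
  D → P: FIRST \ {ε} = { ')', '-', '/' } — this is the only nullable alternative, skip
  D → P c D: FIRST \ {ε} = { ')', '-', '/', 'c' } — disjoint from FOLLOW(D)

P: nullable alternative(s) P → ε; FOLLOW(P) = { $, 'c' }
  P → - ) c: FIRST \ {ε} = { '-' } — disjoint from FOLLOW(P)
  P → ε: FIRST \ {ε} = { } — this is the only nullable alternative, skip
  P → L: FIRST \ {ε} = { '/' } — disjoint from FOLLOW(P)
  P → ): FIRST \ {ε} = { ')' } — disjoint from FOLLOW(P)

L has no nullable alternative, so no FIRST/FOLLOW check is needed there.

No FIRST/FOLLOW conflicts found.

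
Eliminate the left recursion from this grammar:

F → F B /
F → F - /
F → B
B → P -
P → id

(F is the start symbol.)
F → B F'
F' → B / F'
F' → - / F'
F' → ε
B → P -
P → id

F is directly left-recursive. The standard transformation for
  A → A α₁ | ... | A α_m | β₁ | ... | β_n
is
  A  → β₁ A' | ... | β_n A'
  A' → α₁ A' | ... | α_m A' | ε

F → B becomes F → B F'
F → F B / becomes F' → B / F'
F → F - / becomes F' → - / F'
Add F' → ε

Productions for other non-terminals are unchanged:
  B → P -
  P → id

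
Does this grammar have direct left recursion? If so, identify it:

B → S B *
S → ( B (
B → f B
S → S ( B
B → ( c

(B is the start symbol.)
Yes, S is left-recursive

Direct left recursion occurs when N → N α for some non-terminal N (the right-hand side begins with the left-hand side itself).

B → S B *: starts with S
S → ( B (: starts with '('
B → f B: starts with f
S → S ( B: LEFT RECURSIVE (starts with S)
B → ( c: starts with '('

The grammar has direct left recursion on: S.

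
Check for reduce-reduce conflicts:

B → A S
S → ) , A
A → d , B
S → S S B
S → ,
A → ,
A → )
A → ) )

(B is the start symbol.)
Augment with B' → B and build the canonical LR(0) collection (I0 = CLOSURE({[B' → . B]}), then GOTO on every symbol after a dot until no new states appear). It has 18 states:
  I0: { [A → . ) )], [A → . )], [A → . ,], [A → . d , B], [B → . A S], [B' → . B] }  — shift
  I1: { [A → ) . )], [A → ) .] }  — shift, reduce
  I2: { [A → , .] }  — reduce
  I3: { [B → A . S], [S → . ) , A], [S → . ,], [S → . S S B] }  — shift
  I4: { [B' → B .] }  — accept
  I5: { [A → d . , B] }  — shift
  I6: { [A → . ) )], [A → . )], [A → . ,], [A → . d , B], [A → d , . B], [B → . A S] }  — shift
  I7: { [A → d , B .] }  — reduce
  I8: { [S → ) . , A] }  — shift
  I9: { [S → , .] }  — reduce
  I10: { [B → A S .], [S → . ) , A], [S → . ,], [S → . S S B], [S → S . S B] }  — shift, reduce
  I11: { [A → . ) )], [A → . )], [A → . ,], [A → . d , B], [B → . A S], [S → . ) , A], [S → . ,], [S → . S S B], [S → S . S B], [S → S S . B] }  — shift
  I12: { [A → ) . )], [A → ) .], [S → ) . , A] }  — shift, reduce
  I13: { [A → , .], [S → , .] }  — 2 reduces
  I14: { [S → S S B .] }  — reduce
  I15: { [A → ) ) .] }  — reduce
  I16: { [A → . ) )], [A → . )], [A → . ,], [A → . d , B], [S → ) , . A] }  — shift
  I17: { [S → ) , A .] }  — reduce

I13 contains complete items [A → , .], [S → , .] — reduce-reduce conflict.

Answer: Yes — I13: [A → , .] vs [S → , .]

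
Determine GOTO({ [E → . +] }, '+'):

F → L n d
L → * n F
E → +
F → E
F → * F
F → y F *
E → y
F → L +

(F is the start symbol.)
GOTO(I, '+') = CLOSURE({ [A → αX.β] : [A → α.Xβ] ∈ I, X = '+' })

Items with dot before '+', with the dot advanced:
  [E → . +] → [E → + .]
Closure adds nothing (no advanced item has the dot before a non-terminal).

GOTO = { [E → + .] }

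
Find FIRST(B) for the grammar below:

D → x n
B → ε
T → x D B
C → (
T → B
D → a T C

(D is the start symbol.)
{ ε }

To compute FIRST(B), examine every production with B on the left-hand side, reading each right-hand side left to right until a non-nullable symbol is reached.

From B → ε:
  - ε-production, so ε ∈ FIRST(B)

Collecting: FIRST(B) = { ε }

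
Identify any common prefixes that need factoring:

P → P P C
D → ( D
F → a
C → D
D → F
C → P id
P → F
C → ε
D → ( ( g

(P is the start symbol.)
Yes, D has productions with common prefix '('

Left-factoring is needed when two productions for the same non-terminal
share a common prefix on the right-hand side.

Productions for P:
  P → P P C
  P → F
Productions for D:
  D → ( D
  D → F
  D → ( ( g
Productions for C:
  C → D
  C → P id
  C → ε

Found common prefix '(' in productions for D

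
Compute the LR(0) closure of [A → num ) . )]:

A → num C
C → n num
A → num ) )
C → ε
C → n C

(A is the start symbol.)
{ [A → num ) . )] }

To compute CLOSURE, for each item [A → α.Bβ] where B is a non-terminal, add [B → .γ] for all productions B → γ; repeat for the newly added items until nothing changes.

Start with: [A → num ) . )]
The dot precedes the terminal ')', so nothing is added.

CLOSURE = { [A → num ) . )] }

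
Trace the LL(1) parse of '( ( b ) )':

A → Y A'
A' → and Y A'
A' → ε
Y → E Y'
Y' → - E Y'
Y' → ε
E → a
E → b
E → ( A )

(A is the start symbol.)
LL(1) parsing maintains a stack (initially the start symbol over $) and the input. At each step: if the stack top is a terminal, match it against the current input token; if it is a non-terminal N, replace it with the RHS of M[N, lookahead] (the unique production whose predict set contains the lookahead).

Stack is shown with the top on the left.

Stack                      Input        Action
----------------------------------------------
A $                        ( ( b ) ) $  output A → Y A'
Y A' $                     ( ( b ) ) $  output Y → E Y'
E Y' A' $                  ( ( b ) ) $  output E → ( A )
( A ) Y' A' $              ( ( b ) ) $  match '('
A ) Y' A' $                ( b ) ) $    output A → Y A'
Y A' ) Y' A' $             ( b ) ) $    output Y → E Y'
E Y' A' ) Y' A' $          ( b ) ) $    output E → ( A )
( A ) Y' A' ) Y' A' $      ( b ) ) $    match '('
A ) Y' A' ) Y' A' $        b ) ) $      output A → Y A'
Y A' ) Y' A' ) Y' A' $     b ) ) $      output Y → E Y'
E Y' A' ) Y' A' ) Y' A' $  b ) ) $      output E → b
b Y' A' ) Y' A' ) Y' A' $  b ) ) $      match 'b'
Y' A' ) Y' A' ) Y' A' $    ) ) $        output Y' → ε
A' ) Y' A' ) Y' A' $       ) ) $        output A' → ε
) Y' A' ) Y' A' $          ) ) $        match ')'
Y' A' ) Y' A' $            ) $          output Y' → ε
A' ) Y' A' $               ) $          output A' → ε
) Y' A' $                  ) $          match ')'
Y' A' $                    $            output Y' → ε
A' $                       $            output A' → ε
$                          $            accept

The string is accepted.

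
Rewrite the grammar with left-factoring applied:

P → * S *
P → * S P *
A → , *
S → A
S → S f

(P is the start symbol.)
Left-factoring transforms A → αβ₁ | αβ₂ into A → αA' and A' → β₁ | β₂
(α is the longest common prefix among the alternatives). Repeat until
no nonterminal has two alternatives with a common prefix.

Round 1: P has alternatives sharing prefix '* S'. Introduce P': P → * S P'
  Add: P' → *
  Add: P' → P *

No remaining common prefixes — done.

Resulting grammar:
P → * S P'
P' → *
P' → P *
A → , *
S → A
S → S f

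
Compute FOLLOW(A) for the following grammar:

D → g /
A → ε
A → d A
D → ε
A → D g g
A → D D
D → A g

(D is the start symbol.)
{ 'g' }

In A → d A: A is at the end; this adds FOLLOW(A) to itself — nothing new
In D → A g: A is followed by g, add FIRST(g) \ {ε} = { 'g' }

Taking the union: FOLLOW(A) = { 'g' }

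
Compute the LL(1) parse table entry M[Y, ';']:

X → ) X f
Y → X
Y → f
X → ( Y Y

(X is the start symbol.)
To find M[Y, ';'], we find productions for Y where ';' is in the predict set (PREDICT(N → α) = (FIRST(α) \ {ε}) ∪ (FOLLOW(N) if α ⇒* ε)).

Relevant sets:
  FIRST(X) = { '(', ')' }

Y → X: PREDICT = { '(', ')' }
Y → f: PREDICT = { 'f' }

M[Y, ';'] is empty (no production applies)

Answer: Empty (error entry)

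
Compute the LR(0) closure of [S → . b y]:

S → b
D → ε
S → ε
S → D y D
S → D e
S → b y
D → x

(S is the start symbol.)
To compute CLOSURE, for each item [A → α.Bβ] where B is a non-terminal, add [B → .γ] for all productions B → γ; repeat for the newly added items until nothing changes.

Start with: [S → . b y]
The dot precedes the terminal b, so nothing is added.

CLOSURE = { [S → . b y] }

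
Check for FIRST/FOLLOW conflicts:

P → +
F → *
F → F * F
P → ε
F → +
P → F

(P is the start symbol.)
No FIRST/FOLLOW conflicts.

A FIRST/FOLLOW conflict occurs when a non-terminal N has a nullable alternative N → β (β ⇒* ε) and another alternative N → α with FIRST(α) ∩ FOLLOW(N) ≠ ∅: on such a lookahead the parser cannot decide between expanding α and letting N vanish via β.

Nullable non-terminals: P.
FIRST sets used below: FIRST(F) = { '*', '+' }

P: nullable alternative(s) P → ε; FOLLOW(P) = { $ }
  P → +: FIRST \ {ε} = { '+' } — disjoint from FOLLOW(P)
  P → ε: FIRST \ {ε} = { } — this is the only nullable alternative, skip
  P → F: FIRST \ {ε} = { '*', '+' } — disjoint from FOLLOW(P)

F has no nullable alternative, so no FIRST/FOLLOW check is needed there.

No FIRST/FOLLOW conflicts found.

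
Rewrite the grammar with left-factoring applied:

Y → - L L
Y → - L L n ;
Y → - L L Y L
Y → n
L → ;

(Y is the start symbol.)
Y → - L L Y'
Y' → ε
Y' → n ;
Y' → Y L
Y → n
L → ;

Left-factoring transforms A → αβ₁ | αβ₂ into A → αA' and A' → β₁ | β₂
(α is the longest common prefix among the alternatives). Repeat until
no nonterminal has two alternatives with a common prefix.

Round 1: Y has alternatives sharing prefix '- L L'. Introduce Y': Y → - L L Y'
  Add: Y' → ε
  Add: Y' → n ;
  Add: Y' → Y L

No remaining common prefixes — done.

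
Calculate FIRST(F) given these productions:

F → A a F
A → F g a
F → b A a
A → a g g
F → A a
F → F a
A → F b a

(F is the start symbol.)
To compute FIRST(F), examine every production with F on the left-hand side, reading each right-hand side left to right until a non-nullable symbol is reached.

FIRST sets of the other non-terminals involved (by the same procedure, iterated to a fixed point):
  FIRST(A) = { 'a', 'b' }

From F → A a F:
  - A is a non-terminal: add FIRST(A) \ {ε} = { 'a', 'b' }
    A is not nullable, so stop
From F → b A a:
  - b is a terminal: add 'b' and stop
From F → A a:
  - A is a non-terminal: add FIRST(A) \ {ε} = { 'a', 'b' }
    A is not nullable, so stop
From F → F a:
  - F is the symbol being defined: contributes nothing new
    F is not nullable, so stop

Collecting: FIRST(F) = { 'a', 'b' }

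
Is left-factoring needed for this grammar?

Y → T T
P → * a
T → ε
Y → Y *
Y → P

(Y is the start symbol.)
Left-factoring is needed when two productions for the same non-terminal
share a common prefix on the right-hand side.

Productions for Y:
  Y → T T
  Y → Y *
  Y → P

No common prefixes found.

Answer: No, left-factoring is not needed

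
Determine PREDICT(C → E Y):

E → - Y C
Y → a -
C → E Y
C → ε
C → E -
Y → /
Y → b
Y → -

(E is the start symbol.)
PREDICT(C → E Y) = (FIRST(RHS) \ {ε}) ∪ (FOLLOW(C) if ε ∈ FIRST(RHS), i.e. RHS ⇒* ε)
FIRST(E) = { '-' }
FIRST(E Y) = { '-' }
ε ∉ FIRST(E Y), so FOLLOW(C) is not added.
PREDICT(C → E Y) = { '-' }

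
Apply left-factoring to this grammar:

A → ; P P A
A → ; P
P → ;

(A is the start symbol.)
Left-factoring transforms A → αβ₁ | αβ₂ into A → αA' and A' → β₁ | β₂
(α is the longest common prefix among the alternatives). Repeat until
no nonterminal has two alternatives with a common prefix.

Round 1: A has alternatives sharing prefix '; P'. Introduce A': A → ; P A'
  Add: A' → P A
  Add: A' → ε

No remaining common prefixes — done.

Resulting grammar:
A → ; P A'
A' → P A
A' → ε
P → ;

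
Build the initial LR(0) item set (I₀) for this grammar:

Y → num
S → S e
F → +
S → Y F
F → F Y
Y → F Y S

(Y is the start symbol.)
First, augment the grammar with Y' → Y
I₀ = CLOSURE({ [Y' → . Y] }):
  [Y' → . Y] has the dot before Y: add [Y → . num], [Y → . F Y S]
  [Y → . F Y S] has the dot before F: add [F → . +], [F → . F Y]
No further items can be added.

I₀ = { [F → . +], [F → . F Y], [Y → . F Y S], [Y → . num], [Y' → . Y] }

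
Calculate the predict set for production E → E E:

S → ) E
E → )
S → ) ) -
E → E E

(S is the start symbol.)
PREDICT(E → E E) = (FIRST(RHS) \ {ε}) ∪ (FOLLOW(E) if ε ∈ FIRST(RHS), i.e. RHS ⇒* ε)
FIRST(E) = { ')' }
FIRST(E E) = { ')' }
ε ∉ FIRST(E E), so FOLLOW(E) is not added.
PREDICT(E → E E) = { ')' }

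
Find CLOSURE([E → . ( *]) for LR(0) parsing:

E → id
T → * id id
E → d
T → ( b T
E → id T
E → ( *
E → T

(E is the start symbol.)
{ [E → . ( *] }

To compute CLOSURE, for each item [A → α.Bβ] where B is a non-terminal, add [B → .γ] for all productions B → γ; repeat for the newly added items until nothing changes.

Start with: [E → . ( *]
The dot precedes the terminal '(', so nothing is added.

CLOSURE = { [E → . ( *] }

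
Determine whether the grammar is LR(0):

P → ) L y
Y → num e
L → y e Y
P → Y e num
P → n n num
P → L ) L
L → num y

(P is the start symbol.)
Yes, the grammar is LR(0)

Augment with P' → P and build the canonical LR(0) collection (I0 = CLOSURE({[P' → . P]}), then GOTO on every symbol after a dot until no new states appear). It has 22 states:
  I0: { [L → . num y], [L → . y e Y], [P → . ) L y], [P → . L ) L], [P → . Y e num], [P → . n n num], [P' → . P], [Y → . num e] }  — shift
  I1: { [L → . num y], [L → . y e Y], [P → ) . L y] }  — shift
  I2: { [P → L . ) L] }  — shift
  I3: { [P' → P .] }  — accept
  I4: { [P → Y . e num] }  — shift
  I5: { [P → n . n num] }  — shift
  I6: { [L → num . y], [Y → num . e] }  — shift
  I7: { [L → y . e Y] }  — shift
  I8: { [L → y e . Y], [Y → . num e] }  — shift
  I9: { [L → y e Y .] }  — reduce
  I10: { [Y → num . e] }  — shift
  I11: { [Y → num e .] }  — reduce
  I12: { [L → num y .] }  — reduce
  I13: { [P → n n . num] }  — shift
  I14: { [P → n n num .] }  — reduce
  I15: { [P → Y e . num] }  — shift
  I16: { [P → Y e num .] }  — reduce
  I17: { [L → . num y], [L → . y e Y], [P → L ) . L] }  — shift
  I18: { [P → L ) L .] }  — reduce
  I19: { [L → num . y] }  — shift
  I20: { [P → ) L . y] }  — shift
  I21: { [P → ) L y .] }  — reduce

Every state is either a pure shift/goto state or contains exactly one complete item and nothing to shift — no conflicts. The grammar is LR(0).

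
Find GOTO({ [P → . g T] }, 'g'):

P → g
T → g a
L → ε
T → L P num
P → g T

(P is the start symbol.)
{ [L → .], [P → g . T], [T → . L P num], [T → . g a] }

GOTO(I, 'g') = CLOSURE({ [A → αX.β] : [A → α.Xβ] ∈ I, X = 'g' })

Items with dot before 'g', with the dot advanced:
  [P → . g T] → [P → g . T]
Closure of the advanced items:
  [P → g . T] has the dot before T: add [T → . g a], [T → . L P num]
  [T → . L P num] has the dot before L: add [L → .]

GOTO = { [L → .], [P → g . T], [T → . L P num], [T → . g a] }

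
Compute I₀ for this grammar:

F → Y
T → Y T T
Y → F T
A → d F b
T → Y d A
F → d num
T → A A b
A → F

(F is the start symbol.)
{ [F → . Y], [F → . d num], [F' → . F], [Y → . F T] }

First, augment the grammar with F' → F
I₀ = CLOSURE({ [F' → . F] }):
  [F' → . F] has the dot before F: add [F → . Y], [F → . d num]
  [F → . Y] has the dot before Y: add [Y → . F T]
No further items can be added.

I₀ = { [F → . Y], [F → . d num], [F' → . F], [Y → . F T] }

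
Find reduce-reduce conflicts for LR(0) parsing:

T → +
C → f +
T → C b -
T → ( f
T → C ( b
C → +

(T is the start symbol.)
Yes — I2: [C → + .] vs [T → + .]

Augment with T' → T and build the canonical LR(0) collection (I0 = CLOSURE({[T' → . T]}), then GOTO on every symbol after a dot until no new states appear). It has 12 states:
  I0: { [C → . +], [C → . f +], [T → . ( f], [T → . +], [T → . C ( b], [T → . C b -], [T' → . T] }  — shift
  I1: { [T → ( . f] }  — shift
  I2: { [C → + .], [T → + .] }  — 2 reduces
  I3: { [T → C . ( b], [T → C . b -] }  — shift
  I4: { [T' → T .] }  — accept
  I5: { [C → f . +] }  — shift
  I6: { [C → f + .] }  — reduce
  I7: { [T → C ( . b] }  — shift
  I8: { [T → C b . -] }  — shift
  I9: { [T → C b - .] }  — reduce
  I10: { [T → C ( b .] }  — reduce
  I11: { [T → ( f .] }  — reduce

I2 contains complete items [C → + .], [T → + .] — reduce-reduce conflict.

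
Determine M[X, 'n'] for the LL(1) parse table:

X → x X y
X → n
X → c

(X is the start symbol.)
X → n

To find M[X, 'n'], we find productions for X where 'n' is in the predict set (PREDICT(N → α) = (FIRST(α) \ {ε}) ∪ (FOLLOW(N) if α ⇒* ε)).

X → x X y: PREDICT = { 'x' }
X → n: PREDICT = { 'n' }
  'n' is in predict set, so this production goes in M[X, 'n']
X → c: PREDICT = { 'c' }

M[X, 'n'] = X → n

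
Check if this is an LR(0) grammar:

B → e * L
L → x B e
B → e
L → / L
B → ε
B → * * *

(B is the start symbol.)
No. Shift-reduce conflict between [B → .] and [B → . * * *]

A grammar is LR(0) if no state in the canonical LR(0) collection has:
  - both a shift item (dot before a terminal) and a complete item (shift-reduce conflict), or
  - two or more complete items (reduce-reduce conflict; the accept item [B' → B .] counts as a complete item here).

Augment with B' → B and build the canonical LR(0) collection (I0 = CLOSURE({[B' → . B]}), then GOTO on every symbol after a dot until no new states appear). It has 13 states:
  I0: { [B → . * * *], [B → . e * L], [B → . e], [B → .], [B' → . B] }  — shift, reduce
  I1: { [B → * . * *] }  — shift
  I2: { [B' → B .] }  — accept
  I3: { [B → e . * L], [B → e .] }  — shift, reduce
  I4: { [B → e * . L], [L → . / L], [L → . x B e] }  — shift
  I5: { [L → . / L], [L → . x B e], [L → / . L] }  — shift
  I6: { [B → e * L .] }  — reduce
  I7: { [B → . * * *], [B → . e * L], [B → . e], [B → .], [L → x . B e] }  — shift, reduce
  I8: { [L → x B . e] }  — shift
  I9: { [L → x B e .] }  — reduce
  I10: { [L → / L .] }  — reduce
  I11: { [B → * * . *] }  — shift
  I12: { [B → * * * .] }  — reduce

Conflict in state I0:
  Shift-reduce conflict between [B → .] and [B → . * * *]
So the grammar is NOT LR(0).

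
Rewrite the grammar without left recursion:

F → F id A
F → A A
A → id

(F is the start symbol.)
F is directly left-recursive. The standard transformation for
  A → A α₁ | ... | A α_m | β₁ | ... | β_n
is
  A  → β₁ A' | ... | β_n A'
  A' → α₁ A' | ... | α_m A' | ε

F → A A becomes F → A A F'
F → F id A becomes F' → id A F'
Add F' → ε

Productions for other non-terminals are unchanged:
  A → id

Resulting grammar:
F → A A F'
F' → id A F'
F' → ε
A → id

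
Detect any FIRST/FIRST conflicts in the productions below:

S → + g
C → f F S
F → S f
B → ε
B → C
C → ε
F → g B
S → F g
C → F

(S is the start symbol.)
FIRST sets of the non-terminals at (or reachable through a nullable prefix from) the front of some alternative:
  FIRST(F) = { '+', 'g' }
  FIRST(S) = { '+', 'g' }
  FIRST(C) = { '+', 'f', 'g', ε }

Productions for S:
  S → + g: FIRST = { '+' }
  S → F g: FIRST = { '+', 'g' }
Productions for C:
  C → f F S: FIRST = { 'f' }
  C → ε: FIRST = { ε }
  C → F: FIRST = { '+', 'g' }
Productions for F:
  F → S f: FIRST = { '+', 'g' }
  F → g B: FIRST = { 'g' }
Productions for B:
  B → ε: FIRST = { ε }
  B → C: FIRST = { '+', 'f', 'g', ε }

Conflict for S: S → + g and S → F g
  Overlap: { '+' }
Conflict for F: F → S f and F → g B
  Overlap: { 'g' }
Conflict for B: B → ε and B → C
  Overlap: { ε }

Answer: Yes. S → '+' g / S → F g on { '+' }; F → S f / F → g B on { 'g' }; B → ε / B → C on { ε }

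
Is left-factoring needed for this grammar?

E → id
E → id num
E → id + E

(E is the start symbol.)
Yes, E has productions with common prefix 'id'

Left-factoring is needed when two productions for the same non-terminal
share a common prefix on the right-hand side.

Productions for E:
  E → id
  E → id num
  E → id + E

Found common prefix 'id' in productions for E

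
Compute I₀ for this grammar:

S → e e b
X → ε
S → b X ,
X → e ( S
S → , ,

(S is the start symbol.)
First, augment the grammar with S' → S
I₀ = CLOSURE({ [S' → . S] }):
  [S' → . S] has the dot before S: add [S → . e e b], [S → . b X ,], [S → . , ,]
No further items can be added.

I₀ = { [S → . , ,], [S → . b X ,], [S → . e e b], [S' → . S] }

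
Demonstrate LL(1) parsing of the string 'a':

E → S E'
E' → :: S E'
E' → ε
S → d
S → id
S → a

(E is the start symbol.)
LL(1) parsing maintains a stack (initially the start symbol over $) and the input. At each step: if the stack top is a terminal, match it against the current input token; if it is a non-terminal N, replace it with the RHS of M[N, lookahead] (the unique production whose predict set contains the lookahead).

Stack is shown with the top on the left.

Stack   Input  Action
---------------------
E $     a $    output E → S E'
S E' $  a $    output S → a
a E' $  a $    match 'a'
E' $    $      output E' → ε
$       $      accept

The string is accepted.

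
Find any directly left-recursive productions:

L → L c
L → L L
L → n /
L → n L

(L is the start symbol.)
Direct left recursion occurs when N → N α for some non-terminal N (the right-hand side begins with the left-hand side itself).

L → L c: LEFT RECURSIVE (starts with L)
L → L L: LEFT RECURSIVE (starts with L)
L → n /: starts with n
L → n L: starts with n

The grammar has direct left recursion on: L.

Answer: Yes, L is left-recursive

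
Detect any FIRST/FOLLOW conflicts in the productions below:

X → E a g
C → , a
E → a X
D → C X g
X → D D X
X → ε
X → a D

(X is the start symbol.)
A FIRST/FOLLOW conflict occurs when a non-terminal N has a nullable alternative N → β (β ⇒* ε) and another alternative N → α with FIRST(α) ∩ FOLLOW(N) ≠ ∅: on such a lookahead the parser cannot decide between expanding α and letting N vanish via β.

Nullable non-terminals: X.
FIRST sets used below: FIRST(E) = { 'a' }, FIRST(D) = { ',' }

X: nullable alternative(s) X → ε; FOLLOW(X) = { $, 'a', 'g' }
  X → E a g: FIRST \ {ε} = { 'a' } — overlaps FOLLOW(X) on { 'a' }: CONFLICT
  X → D D X: FIRST \ {ε} = { ',' } — disjoint from FOLLOW(X)
  X → ε: FIRST \ {ε} = { } — this is the only nullable alternative, skip
  X → a D: FIRST \ {ε} = { 'a' } — overlaps FOLLOW(X) on { 'a' }: CONFLICT

C, D, E have no nullable alternative, so no FIRST/FOLLOW check is needed there.

So the grammar has 2 FIRST/FOLLOW conflicts (marked CONFLICT above).

Answer: Yes. X → E a g with FOLLOW(X) on { 'a' }; X → a D with FOLLOW(X) on { 'a' }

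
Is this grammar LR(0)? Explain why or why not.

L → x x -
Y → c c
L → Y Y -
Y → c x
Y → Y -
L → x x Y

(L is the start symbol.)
Augment with L' → L and build the canonical LR(0) collection (I0 = CLOSURE({[L' → . L]}), then GOTO on every symbol after a dot until no new states appear). It has 13 states:
  I0: { [L → . Y Y -], [L → . x x -], [L → . x x Y], [L' → . L], [Y → . Y -], [Y → . c c], [Y → . c x] }  — shift
  I1: { [L' → L .] }  — accept
  I2: { [L → Y . Y -], [Y → . Y -], [Y → . c c], [Y → . c x], [Y → Y . -] }  — shift
  I3: { [Y → c . c], [Y → c . x] }  — shift
  I4: { [L → x . x -], [L → x . x Y] }  — shift
  I5: { [L → x x . -], [L → x x . Y], [Y → . Y -], [Y → . c c], [Y → . c x] }  — shift
  I6: { [L → x x - .] }  — reduce
  I7: { [L → x x Y .], [Y → Y . -] }  — shift, reduce
  I8: { [Y → Y - .] }  — reduce
  I9: { [Y → c c .] }  — reduce
  I10: { [Y → c x .] }  — reduce
  I11: { [L → Y Y . -], [Y → Y . -] }  — shift
  I12: { [L → Y Y - .], [Y → Y - .] }  — 2 reduces

Conflict in state I7:
  Shift-reduce conflict between [L → x x Y .] and [Y → Y . -]
So the grammar is NOT LR(0).

Answer: No. Shift-reduce conflict between [L → x x Y .] and [Y → Y . -]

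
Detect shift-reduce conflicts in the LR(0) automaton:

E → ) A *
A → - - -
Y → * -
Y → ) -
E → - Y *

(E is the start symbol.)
A shift-reduce conflict occurs when an LR(0) state has both:
  - a complete (reduce) item [A → α .] (dot at the end), and
  - a shift item [B → β . c γ] (dot before a terminal).

Augment with E' → E and build the canonical LR(0) collection (I0 = CLOSURE({[E' → . E]}), then GOTO on every symbol after a dot until no new states appear). It has 15 states:
  I0: { [E → . ) A *], [E → . - Y *], [E' → . E] }  — shift
  I1: { [A → . - - -], [E → ) . A *] }  — shift
  I2: { [E → - . Y *], [Y → . ) -], [Y → . * -] }  — shift
  I3: { [E' → E .] }  — accept
  I4: { [Y → ) . -] }  — shift
  I5: { [Y → * . -] }  — shift
  I6: { [E → - Y . *] }  — shift
  I7: { [E → - Y * .] }  — reduce
  I8: { [Y → * - .] }  — reduce
  I9: { [Y → ) - .] }  — reduce
  I10: { [A → - . - -] }  — shift
  I11: { [E → ) A . *] }  — shift
  I12: { [E → ) A * .] }  — reduce
  I13: { [A → - - . -] }  — shift
  I14: { [A → - - - .] }  — reduce

No state contains both a complete item and a shift item.

Answer: No shift-reduce conflicts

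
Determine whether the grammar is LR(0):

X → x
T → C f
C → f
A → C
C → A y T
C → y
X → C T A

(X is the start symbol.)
A grammar is LR(0) if no state in the canonical LR(0) collection has:
  - both a shift item (dot before a terminal) and a complete item (shift-reduce conflict), or
  - two or more complete items (reduce-reduce conflict; the accept item [X' → X .] counts as a complete item here).

Augment with X' → X and build the canonical LR(0) collection (I0 = CLOSURE({[X' → . X]}), then GOTO on every symbol after a dot until no new states appear). It has 14 states:
  I0: { [A → . C], [C → . A y T], [C → . f], [C → . y], [X → . C T A], [X → . x], [X' → . X] }  — shift
  I1: { [C → A . y T] }  — shift
  I2: { [A → . C], [A → C .], [C → . A y T], [C → . f], [C → . y], [T → . C f], [X → C . T A] }  — shift, reduce
  I3: { [X' → X .] }  — accept
  I4: { [C → f .] }  — reduce
  I5: { [X → x .] }  — reduce
  I6: { [C → y .] }  — reduce
  I7: { [A → C .], [T → C . f] }  — shift, reduce
  I8: { [A → . C], [C → . A y T], [C → . f], [C → . y], [X → C T . A] }  — shift
  I9: { [C → A . y T], [X → C T A .] }  — shift, reduce
  I10: { [A → C .] }  — reduce
  I11: { [A → . C], [C → . A y T], [C → . f], [C → . y], [C → A y . T], [T → . C f] }  — shift
  I12: { [C → A y T .] }  — reduce
  I13: { [T → C f .] }  — reduce

Conflict in state I2:
  Shift-reduce conflict between [A → C .] and [C → . f]
So the grammar is NOT LR(0).

Answer: No. Shift-reduce conflict between [A → C .] and [C → . f]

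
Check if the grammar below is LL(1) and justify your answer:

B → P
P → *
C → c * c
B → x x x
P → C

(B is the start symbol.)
Relevant sets:
  FIRST(P) = { '*', 'c' }
  FIRST(C) = { 'c' }

For B:
  PREDICT(B → P) = { '*', 'c' }
  PREDICT(B → x x x) = { 'x' }
For P:
  PREDICT(P → '*') = { '*' }
  PREDICT(P → C) = { 'c' }
C has a single production, so nothing to check there.

All predict sets are disjoint. The grammar IS LL(1).

Answer: Yes, the grammar is LL(1).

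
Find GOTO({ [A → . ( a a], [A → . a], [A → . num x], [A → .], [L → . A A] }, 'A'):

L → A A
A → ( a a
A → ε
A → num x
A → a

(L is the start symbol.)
GOTO(I, 'A') = CLOSURE({ [A → αX.β] : [A → α.Xβ] ∈ I, X = 'A' })

Items with dot before 'A', with the dot advanced:
  [L → . A A] → [L → A . A]
Closure of the advanced items:
  [L → A . A] has the dot before A: add [A → . ( a a], [A → .], [A → . num x], [A → . a]

GOTO = { [A → . ( a a], [A → . a], [A → . num x], [A → .], [L → A . A] }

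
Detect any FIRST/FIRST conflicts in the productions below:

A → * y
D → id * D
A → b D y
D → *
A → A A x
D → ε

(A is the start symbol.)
A FIRST/FIRST conflict occurs when two productions N → α and N → β for the same non-terminal have FIRST(α) ∩ FIRST(β) ≠ ∅ (with ε ∈ FIRST of a nullable right-hand side, so two nullable alternatives also conflict).

FIRST sets of the non-terminals at (or reachable through a nullable prefix from) the front of some alternative:
  FIRST(A) = { '*', 'b' }

Productions for A:
  A → * y: FIRST = { '*' }
  A → b D y: FIRST = { 'b' }
  A → A A x: FIRST = { '*', 'b' }
Productions for D:
  D → id * D: FIRST = { 'id' }
  D → *: FIRST = { '*' }
  D → ε: FIRST = { ε }

Conflict for A: A → * y and A → A A x
  Overlap: { '*' }
Conflict for A: A → b D y and A → A A x
  Overlap: { 'b' }

Answer: Yes. A → '*' y / A → A A x on { '*' }; A → b D y / A → A A x on { 'b' }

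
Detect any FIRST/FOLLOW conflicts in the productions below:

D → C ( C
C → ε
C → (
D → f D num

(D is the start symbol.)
Yes. C → '(' with FOLLOW(C) on { '(' }

Nullable non-terminals: C.

C: nullable alternative(s) C → ε; FOLLOW(C) = { $, '(', 'num' }
  C → ε: FIRST \ {ε} = { } — this is the only nullable alternative, skip
  C → (: FIRST \ {ε} = { '(' } — overlaps FOLLOW(C) on { '(' }: CONFLICT

D has no nullable alternative, so no FIRST/FOLLOW check is needed there.

So the grammar has 1 FIRST/FOLLOW conflict (marked CONFLICT above).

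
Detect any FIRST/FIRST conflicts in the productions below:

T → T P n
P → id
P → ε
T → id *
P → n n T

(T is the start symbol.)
Yes. T → T P n / T → id '*' on { 'id' }

A FIRST/FIRST conflict occurs when two productions N → α and N → β for the same non-terminal have FIRST(α) ∩ FIRST(β) ≠ ∅ (with ε ∈ FIRST of a nullable right-hand side, so two nullable alternatives also conflict).

FIRST sets of the non-terminals at (or reachable through a nullable prefix from) the front of some alternative:
  FIRST(T) = { 'id' }

Productions for T:
  T → T P n: FIRST = { 'id' }
  T → id *: FIRST = { 'id' }
Productions for P:
  P → id: FIRST = { 'id' }
  P → ε: FIRST = { ε }
  P → n n T: FIRST = { 'n' }

Conflict for T: T → T P n and T → id *
  Overlap: { 'id' }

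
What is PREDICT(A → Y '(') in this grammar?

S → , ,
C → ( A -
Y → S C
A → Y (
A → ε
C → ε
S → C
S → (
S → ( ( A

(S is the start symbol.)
{ '(', ',' }

PREDICT(A → Y '(') = (FIRST(RHS) \ {ε}) ∪ (FOLLOW(A) if ε ∈ FIRST(RHS), i.e. RHS ⇒* ε)
FIRST(Y) = { '(', ',', ε }
FIRST(Y '(') = { '(', ',' }
ε ∉ FIRST(Y '('), so FOLLOW(A) is not added.
PREDICT(A → Y '(') = { '(', ',' }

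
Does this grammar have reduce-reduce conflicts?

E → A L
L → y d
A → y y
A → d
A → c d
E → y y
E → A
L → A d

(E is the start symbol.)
Yes — I6: [A → y y .] vs [E → y y .]

A reduce-reduce conflict occurs when an LR(0) state has two complete items [A → α .] and [B → β .] — both call for a reduction, and with no lookahead the parser cannot choose between them.

Augment with E' → E and build the canonical LR(0) collection (I0 = CLOSURE({[E' → . E]}), then GOTO on every symbol after a dot until no new states appear). It has 14 states:
  I0: { [A → . c d], [A → . d], [A → . y y], [E → . A L], [E → . A], [E → . y y], [E' → . E] }  — shift
  I1: { [A → . c d], [A → . d], [A → . y y], [E → A . L], [E → A .], [L → . A d], [L → . y d] }  — shift, reduce
  I2: { [E' → E .] }  — accept
  I3: { [A → c . d] }  — shift
  I4: { [A → d .] }  — reduce
  I5: { [A → y . y], [E → y . y] }  — shift
  I6: { [A → y y .], [E → y y .] }  — 2 reduces
  I7: { [A → c d .] }  — reduce
  I8: { [L → A . d] }  — shift
  I9: { [E → A L .] }  — reduce
  I10: { [A → y . y], [L → y . d] }  — shift
  I11: { [L → y d .] }  — reduce
  I12: { [A → y y .] }  — reduce
  I13: { [L → A d .] }  — reduce

I6 contains complete items [A → y y .], [E → y y .] — reduce-reduce conflict.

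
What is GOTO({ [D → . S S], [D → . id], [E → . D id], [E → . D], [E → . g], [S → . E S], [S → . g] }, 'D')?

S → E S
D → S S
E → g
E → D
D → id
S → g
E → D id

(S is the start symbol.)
GOTO(I, 'D') = CLOSURE({ [A → αX.β] : [A → α.Xβ] ∈ I, X = 'D' })

Items with dot before 'D', with the dot advanced:
  [E → . D] → [E → D .]
  [E → . D id] → [E → D . id]
Closure adds nothing (no advanced item has the dot before a non-terminal).

GOTO = { [E → D . id], [E → D .] }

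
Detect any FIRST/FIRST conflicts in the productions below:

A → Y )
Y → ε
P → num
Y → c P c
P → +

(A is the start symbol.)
No FIRST/FIRST conflicts.

Productions for Y:
  Y → ε: FIRST = { ε }
  Y → c P c: FIRST = { 'c' }
Productions for P:
  P → num: FIRST = { 'num' }
  P → +: FIRST = { '+' }
A has only one production, so no FIRST/FIRST conflict is possible there.

All alternatives of each non-terminal have pairwise disjoint FIRST sets.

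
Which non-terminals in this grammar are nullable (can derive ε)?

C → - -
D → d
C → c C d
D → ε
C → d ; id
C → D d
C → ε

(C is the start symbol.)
A non-terminal is nullable if it can derive ε (the empty string): either it has an ε-production, or it has a production whose right-hand side consists entirely of nullable non-terminals.

ε-productions: D → ε, C → ε
So D, C are immediately nullable.
Every non-terminal is now nullable.
Nullable = { 'C', 'D' }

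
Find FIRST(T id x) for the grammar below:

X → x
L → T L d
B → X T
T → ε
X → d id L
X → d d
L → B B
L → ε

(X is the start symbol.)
{ 'id' }

FIRST sets of the non-terminals involved (from the grammar, by fixed-point iteration):
  FIRST(T) = { ε }

To compute FIRST(T id x), process the symbols left to right:
Symbol T is a non-terminal. Add FIRST(T) \ {ε} = { }
T is nullable (ε ∈ FIRST(T)), continue to the next symbol.
Symbol id is a terminal. Add 'id' and stop.
FIRST(T id x) = { 'id' }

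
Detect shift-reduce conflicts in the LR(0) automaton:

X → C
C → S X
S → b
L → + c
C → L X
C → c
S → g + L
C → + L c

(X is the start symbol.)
A shift-reduce conflict occurs when an LR(0) state has both:
  - a complete (reduce) item [A → α .] (dot at the end), and
  - a shift item [B → β . c γ] (dot before a terminal).

Augment with X' → X and build the canonical LR(0) collection (I0 = CLOSURE({[X' → . X]}), then GOTO on every symbol after a dot until no new states appear). It has 17 states:
  I0: { [C → . + L c], [C → . L X], [C → . S X], [C → . c], [L → . + c], [S → . b], [S → . g + L], [X → . C], [X' → . X] }  — shift
  I1: { [C → + . L c], [L → + . c], [L → . + c] }  — shift
  I2: { [X → C .] }  — reduce
  I3: { [C → . + L c], [C → . L X], [C → . S X], [C → . c], [C → L . X], [L → . + c], [S → . b], [S → . g + L], [X → . C] }  — shift
  I4: { [C → . + L c], [C → . L X], [C → . S X], [C → . c], [C → S . X], [L → . + c], [S → . b], [S → . g + L], [X → . C] }  — shift
  I5: { [X' → X .] }  — accept
  I6: { [S → b .] }  — reduce
  I7: { [C → c .] }  — reduce
  I8: { [S → g . + L] }  — shift
  I9: { [L → . + c], [S → g + . L] }  — shift
  I10: { [L → + . c] }  — shift
  I11: { [S → g + L .] }  — reduce
  I12: { [L → + c .] }  — reduce
  I13: { [C → S X .] }  — reduce
  I14: { [C → L X .] }  — reduce
  I15: { [C → + L . c] }  — shift
  I16: { [C → + L c .] }  — reduce

No state contains both a complete item and a shift item.

Answer: No shift-reduce conflicts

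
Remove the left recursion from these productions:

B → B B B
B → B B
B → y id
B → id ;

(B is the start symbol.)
B → y id B'
B → id ; B'
B' → B B B'
B' → B B'
B' → ε

B is directly left-recursive. The standard transformation for
  A → A α₁ | ... | A α_m | β₁ | ... | β_n
is
  A  → β₁ A' | ... | β_n A'
  A' → α₁ A' | ... | α_m A' | ε

B → y id becomes B → y id B'
B → id ; becomes B → id ; B'
B → B B B becomes B' → B B B'
B → B B becomes B' → B B'
Add B' → ε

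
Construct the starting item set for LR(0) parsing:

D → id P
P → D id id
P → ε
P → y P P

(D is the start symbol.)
First, augment the grammar with D' → D
I₀ = CLOSURE({ [D' → . D] }):
  [D' → . D] has the dot before D: add [D → . id P]
No further items can be added.

I₀ = { [D → . id P], [D' → . D] }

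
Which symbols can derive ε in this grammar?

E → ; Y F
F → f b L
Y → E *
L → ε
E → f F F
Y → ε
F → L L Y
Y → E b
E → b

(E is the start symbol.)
A non-terminal is nullable if it can derive ε (the empty string): either it has an ε-production, or it has a production whose right-hand side consists entirely of nullable non-terminals.

ε-productions: L → ε, Y → ε
So L, Y are immediately nullable.
F → L L Y: every symbol on the right is nullable, so F is nullable too.
No further non-terminal can be added: every production for the remaining non-terminals contains a terminal or a non-nullable non-terminal.
Nullable = { 'F', 'L', 'Y' }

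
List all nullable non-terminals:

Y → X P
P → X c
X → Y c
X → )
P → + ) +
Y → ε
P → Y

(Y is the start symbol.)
A non-terminal is nullable if it can derive ε (the empty string): either it has an ε-production, or it has a production whose right-hand side consists entirely of nullable non-terminals.

ε-productions: Y → ε
So Y is immediately nullable.
P → Y: every symbol on the right is nullable, so P is nullable too.
No further non-terminal can be added: every production for the remaining non-terminals contains a terminal or a non-nullable non-terminal.
Nullable = { 'P', 'Y' }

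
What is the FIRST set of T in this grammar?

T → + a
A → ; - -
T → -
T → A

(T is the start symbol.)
{ '+', '-', ';' }

FIRST sets of the other non-terminals involved (by the same procedure, iterated to a fixed point):
  FIRST(A) = { ';' }

From T → + a:
  - '+' is a terminal: add '+' and stop
From T → -:
  - '-' is a terminal: add '-' and stop
From T → A:
  - A is a non-terminal: add FIRST(A) \ {ε} = { ';' }
    A is not nullable, so stop

Collecting: FIRST(T) = { '+', '-', ';' }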